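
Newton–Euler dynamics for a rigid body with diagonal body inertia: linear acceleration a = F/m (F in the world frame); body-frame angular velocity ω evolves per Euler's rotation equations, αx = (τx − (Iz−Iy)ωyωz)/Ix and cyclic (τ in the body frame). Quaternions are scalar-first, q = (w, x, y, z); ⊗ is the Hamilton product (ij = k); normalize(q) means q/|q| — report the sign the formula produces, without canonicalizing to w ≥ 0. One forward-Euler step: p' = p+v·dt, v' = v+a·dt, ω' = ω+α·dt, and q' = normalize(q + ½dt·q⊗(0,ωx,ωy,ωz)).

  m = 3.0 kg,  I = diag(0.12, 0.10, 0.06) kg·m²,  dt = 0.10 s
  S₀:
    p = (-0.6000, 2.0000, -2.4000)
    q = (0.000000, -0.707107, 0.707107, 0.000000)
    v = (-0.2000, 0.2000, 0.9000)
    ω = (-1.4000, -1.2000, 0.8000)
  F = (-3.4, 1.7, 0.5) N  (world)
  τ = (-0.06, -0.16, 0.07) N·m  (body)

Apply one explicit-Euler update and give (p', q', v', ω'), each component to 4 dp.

p' = (-0.6200, 2.0200, -2.3100)
q' = (-0.0070, -0.6754, 0.7317, 0.0915)
v' = (-0.3133, 0.2567, 0.9167)
ω' = (-1.4820, -1.2928, 0.9727)

new position p' = (-0.6200, 2.0200, -2.3100)
v + (F/m)dt = (-0.3133, 0.2567, 0.9167)
ω×(Iω) gyroscopic = (0.0384, -0.0672, -0.0336)
α = I⁻¹(τ − ω×Iω) = (-0.8200, -0.9280, 1.7267)
ω + α·dt = (-1.4820, -1.2928, 0.9727)
Hamilton product q⊗(0,ω) = (-0.1414214, 0.5656856, 0.5656856, 1.8384782)
q' = normalize(q + ½dt·q⊗(0,ω)) = (-0.0070, -0.6754, 0.7317, 0.0915)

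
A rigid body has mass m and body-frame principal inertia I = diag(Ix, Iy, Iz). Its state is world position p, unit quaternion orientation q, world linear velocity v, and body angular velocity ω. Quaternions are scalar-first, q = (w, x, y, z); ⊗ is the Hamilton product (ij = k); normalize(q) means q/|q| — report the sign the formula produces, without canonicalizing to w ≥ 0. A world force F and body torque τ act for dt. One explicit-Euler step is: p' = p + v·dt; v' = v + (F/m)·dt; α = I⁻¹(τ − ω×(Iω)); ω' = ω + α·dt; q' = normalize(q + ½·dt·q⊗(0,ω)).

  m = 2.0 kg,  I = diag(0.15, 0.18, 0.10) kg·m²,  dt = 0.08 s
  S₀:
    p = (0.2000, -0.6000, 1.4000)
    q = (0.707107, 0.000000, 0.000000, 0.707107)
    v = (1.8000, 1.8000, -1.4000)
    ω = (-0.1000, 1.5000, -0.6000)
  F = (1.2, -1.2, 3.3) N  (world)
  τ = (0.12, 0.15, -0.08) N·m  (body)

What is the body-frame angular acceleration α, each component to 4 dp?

α = (0.3200, 0.8167, -0.7550)

gyro term ω×Iω = (0.0720, 0.0030, -0.0045)
angular accel α = (0.3200, 0.8167, -0.7550)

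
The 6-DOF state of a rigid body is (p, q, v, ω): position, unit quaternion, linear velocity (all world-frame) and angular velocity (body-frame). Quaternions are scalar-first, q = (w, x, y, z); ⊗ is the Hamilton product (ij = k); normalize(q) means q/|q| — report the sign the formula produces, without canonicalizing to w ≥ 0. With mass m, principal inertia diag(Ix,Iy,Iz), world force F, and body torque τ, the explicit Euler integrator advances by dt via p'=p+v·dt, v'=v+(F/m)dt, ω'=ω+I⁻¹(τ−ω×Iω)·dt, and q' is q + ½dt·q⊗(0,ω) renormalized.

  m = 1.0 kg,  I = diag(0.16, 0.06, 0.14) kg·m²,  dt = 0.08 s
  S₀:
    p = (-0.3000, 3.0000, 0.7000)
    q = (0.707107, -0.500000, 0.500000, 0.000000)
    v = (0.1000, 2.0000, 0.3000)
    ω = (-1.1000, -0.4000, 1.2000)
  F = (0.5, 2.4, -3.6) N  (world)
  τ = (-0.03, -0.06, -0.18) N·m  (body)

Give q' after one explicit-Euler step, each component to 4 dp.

q' = (0.6916, -0.5060, 0.5115, 0.0638)

q⊗(0,ω) = (-0.3500000, -0.1778177, 0.3171572, 1.5985284)
updated quaternion q' = (0.6916, -0.5060, 0.5115, 0.0638)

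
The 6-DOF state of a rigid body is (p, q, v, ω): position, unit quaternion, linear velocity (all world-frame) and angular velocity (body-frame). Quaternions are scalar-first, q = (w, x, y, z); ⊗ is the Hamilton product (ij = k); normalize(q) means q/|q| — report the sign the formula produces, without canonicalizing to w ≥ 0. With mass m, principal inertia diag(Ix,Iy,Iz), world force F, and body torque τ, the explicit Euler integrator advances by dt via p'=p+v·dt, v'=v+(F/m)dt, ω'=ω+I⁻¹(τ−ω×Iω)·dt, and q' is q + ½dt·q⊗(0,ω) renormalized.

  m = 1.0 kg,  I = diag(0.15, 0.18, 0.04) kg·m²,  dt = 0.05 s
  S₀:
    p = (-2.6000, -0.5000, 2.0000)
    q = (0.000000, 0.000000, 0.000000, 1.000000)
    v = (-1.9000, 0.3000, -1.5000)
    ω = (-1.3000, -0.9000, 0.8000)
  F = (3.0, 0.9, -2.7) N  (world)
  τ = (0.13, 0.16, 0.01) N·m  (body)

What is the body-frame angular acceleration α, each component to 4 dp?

α = (0.1947, 1.5244, -0.6275)

ω×(Iω) gyroscopic = (0.1008, -0.1144, 0.0351)
(τ − ω×Iω)/I = (0.1947, 1.5244, -0.6275)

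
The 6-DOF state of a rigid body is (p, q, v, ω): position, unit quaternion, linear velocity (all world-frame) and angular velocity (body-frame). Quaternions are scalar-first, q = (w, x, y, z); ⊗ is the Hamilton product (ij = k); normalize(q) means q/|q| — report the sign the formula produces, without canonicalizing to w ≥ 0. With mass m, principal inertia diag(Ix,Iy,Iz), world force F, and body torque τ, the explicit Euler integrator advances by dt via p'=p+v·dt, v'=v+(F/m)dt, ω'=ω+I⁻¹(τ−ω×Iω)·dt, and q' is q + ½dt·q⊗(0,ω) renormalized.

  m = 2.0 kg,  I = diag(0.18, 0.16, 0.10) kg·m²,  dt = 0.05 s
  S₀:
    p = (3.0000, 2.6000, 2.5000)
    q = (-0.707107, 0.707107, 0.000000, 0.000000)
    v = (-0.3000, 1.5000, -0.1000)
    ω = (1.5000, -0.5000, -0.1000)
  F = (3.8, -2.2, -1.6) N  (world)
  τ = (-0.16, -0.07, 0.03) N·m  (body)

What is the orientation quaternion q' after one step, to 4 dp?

q' = (-0.7330, 0.6801, 0.0106, -0.0071)

Hamilton product q⊗(0,ω) = (-1.0606605, -1.0606605, 0.4242642, -0.2828428)
q' = normalize(q + ½dt·q⊗(0,ω)) = (-0.7330, 0.6801, 0.0106, -0.0071)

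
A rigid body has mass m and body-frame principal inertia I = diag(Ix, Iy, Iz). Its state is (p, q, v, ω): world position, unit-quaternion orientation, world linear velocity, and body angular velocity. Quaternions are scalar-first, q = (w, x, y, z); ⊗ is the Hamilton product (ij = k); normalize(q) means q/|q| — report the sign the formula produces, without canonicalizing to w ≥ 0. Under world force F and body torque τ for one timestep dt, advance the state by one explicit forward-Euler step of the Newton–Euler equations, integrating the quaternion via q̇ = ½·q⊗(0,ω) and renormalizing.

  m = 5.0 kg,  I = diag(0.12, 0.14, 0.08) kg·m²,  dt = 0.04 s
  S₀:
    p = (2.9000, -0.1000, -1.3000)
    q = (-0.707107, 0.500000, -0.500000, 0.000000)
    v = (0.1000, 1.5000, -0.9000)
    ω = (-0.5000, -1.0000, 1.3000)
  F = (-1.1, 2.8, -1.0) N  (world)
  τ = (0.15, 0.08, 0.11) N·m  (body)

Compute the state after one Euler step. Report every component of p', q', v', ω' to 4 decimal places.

gyro term ω×Iω = (0.0780, -0.0260, 0.0100)
angular accel α = (0.6000, 0.7571, 1.2500)
ω' = ω + α·dt = (-0.4760, -0.9697, 1.3500)
q⊗(0,ω) = (-0.2500000, -0.2964465, 0.0571070, -1.6692391)
q' = normalize(q + ½dt·q⊗(0,ω)) = (-0.7117, 0.4938, -0.4986, -0.0334)
a = F/m = (-0.2200, 0.5600, -0.2000)
p + v·dt = (2.9040, -0.0400, -1.3360)
v' = v + a·dt = (0.0912, 1.5224, -0.9080)

p' = (2.9040, -0.0400, -1.3360)
q' = (-0.7117, 0.4938, -0.4986, -0.0334)
v' = (0.0912, 1.5224, -0.9080)
ω' = (-0.4760, -0.9697, 1.3500)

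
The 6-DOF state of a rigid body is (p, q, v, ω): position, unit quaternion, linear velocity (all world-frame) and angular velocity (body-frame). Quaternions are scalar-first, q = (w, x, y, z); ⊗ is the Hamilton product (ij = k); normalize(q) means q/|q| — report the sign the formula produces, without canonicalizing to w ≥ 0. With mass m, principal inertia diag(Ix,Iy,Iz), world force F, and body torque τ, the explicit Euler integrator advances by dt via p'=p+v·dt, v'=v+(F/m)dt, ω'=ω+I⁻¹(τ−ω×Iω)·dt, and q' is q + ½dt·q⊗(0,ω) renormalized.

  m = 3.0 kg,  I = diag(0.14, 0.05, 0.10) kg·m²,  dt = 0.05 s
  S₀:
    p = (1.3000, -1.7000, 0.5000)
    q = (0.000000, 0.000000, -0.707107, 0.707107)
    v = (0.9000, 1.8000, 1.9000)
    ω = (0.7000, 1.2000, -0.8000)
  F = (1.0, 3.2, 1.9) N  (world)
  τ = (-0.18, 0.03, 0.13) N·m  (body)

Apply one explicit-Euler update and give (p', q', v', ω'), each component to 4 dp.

linear accel F/m = (0.3333, 1.0667, 0.6333)
new position p' = (1.3450, -1.6100, 0.5950)
v' = v + a·dt = (0.9167, 1.8533, 1.9317)
α = I⁻¹(τ − ω×Iω) = (-0.9429, 1.0480, 2.0560)
new body rate ω' = (0.6529, 1.2524, -0.6972)
Hamilton product q⊗(0,ω) = (1.4142140, -0.2828428, 0.4949749, 0.4949749)
q + ½dt·q⊗(0,ω), renormalized = (0.0353, -0.0071, -0.6942, 0.7189)

p' = (1.3450, -1.6100, 0.5950)
q' = (0.0353, -0.0071, -0.6942, 0.7189)
v' = (0.9167, 1.8533, 1.9317)
ω' = (0.6529, 1.2524, -0.6972)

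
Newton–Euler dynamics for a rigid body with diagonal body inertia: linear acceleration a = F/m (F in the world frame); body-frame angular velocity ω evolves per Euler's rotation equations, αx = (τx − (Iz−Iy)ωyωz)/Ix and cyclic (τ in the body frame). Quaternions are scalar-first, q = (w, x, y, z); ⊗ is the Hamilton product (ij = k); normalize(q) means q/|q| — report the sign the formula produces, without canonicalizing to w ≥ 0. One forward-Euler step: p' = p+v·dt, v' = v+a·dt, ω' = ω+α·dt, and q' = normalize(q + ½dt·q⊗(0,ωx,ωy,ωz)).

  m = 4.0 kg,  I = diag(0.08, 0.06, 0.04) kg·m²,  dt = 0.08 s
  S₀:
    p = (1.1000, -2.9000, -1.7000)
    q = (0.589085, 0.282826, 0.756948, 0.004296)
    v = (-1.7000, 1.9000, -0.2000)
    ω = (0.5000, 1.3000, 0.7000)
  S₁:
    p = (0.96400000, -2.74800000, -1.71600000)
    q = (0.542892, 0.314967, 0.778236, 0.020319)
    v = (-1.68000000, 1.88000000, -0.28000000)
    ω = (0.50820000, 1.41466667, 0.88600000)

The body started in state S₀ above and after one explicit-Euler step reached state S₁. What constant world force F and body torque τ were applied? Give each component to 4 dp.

ω₁ − ω₀ = (0.00820000, 0.11466667, 0.18600000)
ω₀×(Iω₀) = (-0.0182, 0.0140, -0.0130)
I·α + gyro = (-0.0100, 0.1000, 0.0800)
v₁ − v₀ = (0.02000000, -0.02000000, -0.08000000)
applied force F = (1.0000, -1.0000, -4.0000)

F = (1.0000, -1.0000, -4.0000)
τ = (-0.0100, 0.1000, 0.0800)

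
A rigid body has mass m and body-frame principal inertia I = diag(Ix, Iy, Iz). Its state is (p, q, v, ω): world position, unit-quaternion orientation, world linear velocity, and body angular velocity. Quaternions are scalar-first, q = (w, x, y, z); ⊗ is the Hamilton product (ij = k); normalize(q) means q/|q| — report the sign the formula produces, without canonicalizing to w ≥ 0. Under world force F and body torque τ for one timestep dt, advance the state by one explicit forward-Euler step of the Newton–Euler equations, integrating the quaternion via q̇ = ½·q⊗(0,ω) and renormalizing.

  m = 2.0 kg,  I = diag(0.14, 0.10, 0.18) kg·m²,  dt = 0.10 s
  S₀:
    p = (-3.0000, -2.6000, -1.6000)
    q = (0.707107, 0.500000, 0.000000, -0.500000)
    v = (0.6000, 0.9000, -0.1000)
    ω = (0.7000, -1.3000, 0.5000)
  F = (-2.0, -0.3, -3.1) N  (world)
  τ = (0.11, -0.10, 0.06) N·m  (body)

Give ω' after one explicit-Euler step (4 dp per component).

ω' = (0.8157, -1.3860, 0.5131)

gyro term ω×Iω = (-0.0520, -0.0140, 0.0364)
angular accel α = (1.1571, -0.8600, 0.1311)
new body rate ω' = (0.8157, -1.3860, 0.5131)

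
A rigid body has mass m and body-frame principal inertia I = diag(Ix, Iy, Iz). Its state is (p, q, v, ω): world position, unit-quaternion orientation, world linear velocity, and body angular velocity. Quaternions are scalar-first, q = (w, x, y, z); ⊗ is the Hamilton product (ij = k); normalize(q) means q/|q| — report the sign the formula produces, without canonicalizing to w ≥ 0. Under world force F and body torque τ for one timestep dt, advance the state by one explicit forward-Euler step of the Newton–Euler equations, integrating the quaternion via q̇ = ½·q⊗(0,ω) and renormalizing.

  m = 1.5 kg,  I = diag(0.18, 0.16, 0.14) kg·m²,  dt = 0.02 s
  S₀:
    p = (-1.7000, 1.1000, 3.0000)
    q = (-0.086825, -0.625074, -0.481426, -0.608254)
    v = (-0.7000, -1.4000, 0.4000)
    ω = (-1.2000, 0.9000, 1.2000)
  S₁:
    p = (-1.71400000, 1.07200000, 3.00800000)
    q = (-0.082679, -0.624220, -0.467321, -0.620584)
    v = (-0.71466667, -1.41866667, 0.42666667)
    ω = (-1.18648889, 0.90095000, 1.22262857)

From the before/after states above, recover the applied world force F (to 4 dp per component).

F = (-1.1000, -1.4000, 2.0000)

v₁ − v₀ = (-0.01466667, -0.01866667, 0.02666667)
F = m·Δv/dt = (-1.1000, -1.4000, 2.0000)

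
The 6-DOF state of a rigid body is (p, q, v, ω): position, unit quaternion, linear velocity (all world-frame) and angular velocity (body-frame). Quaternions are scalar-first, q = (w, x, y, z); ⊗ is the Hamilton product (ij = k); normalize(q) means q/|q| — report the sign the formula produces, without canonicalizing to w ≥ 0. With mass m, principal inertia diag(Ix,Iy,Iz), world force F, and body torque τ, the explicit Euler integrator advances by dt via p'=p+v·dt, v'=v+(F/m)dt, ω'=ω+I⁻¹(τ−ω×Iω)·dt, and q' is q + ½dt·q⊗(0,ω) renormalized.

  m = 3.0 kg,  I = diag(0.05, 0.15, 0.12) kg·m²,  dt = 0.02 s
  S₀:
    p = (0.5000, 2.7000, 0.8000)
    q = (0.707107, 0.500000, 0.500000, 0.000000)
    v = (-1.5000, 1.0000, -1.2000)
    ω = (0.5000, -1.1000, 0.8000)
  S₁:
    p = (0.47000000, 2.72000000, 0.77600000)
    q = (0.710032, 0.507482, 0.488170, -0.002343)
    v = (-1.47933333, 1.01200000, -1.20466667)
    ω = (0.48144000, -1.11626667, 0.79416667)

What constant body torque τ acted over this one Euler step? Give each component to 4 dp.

ω₁ − ω₀ = (-0.01856000, -0.01626667, -0.00583333)
ω₀×(Iω₀) = (0.0264, -0.0280, -0.0550)
τ = I·(Δω/dt) + ω₀×(Iω₀) = (-0.0200, -0.1500, -0.0900)

τ = (-0.0200, -0.1500, -0.0900)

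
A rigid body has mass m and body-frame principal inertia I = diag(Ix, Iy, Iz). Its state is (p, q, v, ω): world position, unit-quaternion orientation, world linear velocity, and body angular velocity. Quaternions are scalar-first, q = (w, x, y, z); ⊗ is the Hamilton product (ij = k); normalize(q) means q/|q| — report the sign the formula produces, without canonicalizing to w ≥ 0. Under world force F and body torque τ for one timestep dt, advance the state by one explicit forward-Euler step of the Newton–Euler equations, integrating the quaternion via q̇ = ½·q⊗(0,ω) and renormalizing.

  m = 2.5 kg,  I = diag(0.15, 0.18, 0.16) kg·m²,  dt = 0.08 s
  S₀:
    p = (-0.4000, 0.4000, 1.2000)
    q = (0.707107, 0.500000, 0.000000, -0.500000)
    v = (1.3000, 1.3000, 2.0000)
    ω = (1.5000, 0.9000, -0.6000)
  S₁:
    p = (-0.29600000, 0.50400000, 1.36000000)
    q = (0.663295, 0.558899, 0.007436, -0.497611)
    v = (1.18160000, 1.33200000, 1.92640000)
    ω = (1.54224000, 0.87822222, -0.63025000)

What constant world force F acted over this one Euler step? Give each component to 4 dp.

F = (-3.7000, 1.0000, -2.3000)

velocity change Δv = (-0.11840000, 0.03200000, -0.07360000)
m·(v₁−v₀)/dt = (-3.7000, 1.0000, -2.3000)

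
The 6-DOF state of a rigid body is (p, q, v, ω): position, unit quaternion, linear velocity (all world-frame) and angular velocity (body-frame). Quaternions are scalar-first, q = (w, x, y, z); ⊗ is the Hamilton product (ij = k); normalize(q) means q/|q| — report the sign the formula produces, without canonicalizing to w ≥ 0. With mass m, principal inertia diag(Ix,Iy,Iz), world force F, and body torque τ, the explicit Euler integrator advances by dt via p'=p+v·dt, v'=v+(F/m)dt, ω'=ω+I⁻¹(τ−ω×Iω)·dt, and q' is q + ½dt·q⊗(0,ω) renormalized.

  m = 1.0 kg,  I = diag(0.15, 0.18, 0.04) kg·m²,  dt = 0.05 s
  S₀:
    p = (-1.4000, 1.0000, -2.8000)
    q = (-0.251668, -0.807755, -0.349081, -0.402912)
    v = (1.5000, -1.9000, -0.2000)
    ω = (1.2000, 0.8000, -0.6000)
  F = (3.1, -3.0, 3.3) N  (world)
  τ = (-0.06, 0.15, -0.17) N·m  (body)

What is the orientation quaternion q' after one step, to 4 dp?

2q̇ = q⊗(0,ω) = (1.0068236, 0.2297766, -1.1694818, -0.0763060)
q + ½dt·q⊗(0,ω), renormalized = (-0.2263, -0.8014, -0.3780, -0.4045)

q' = (-0.2263, -0.8014, -0.3780, -0.4045)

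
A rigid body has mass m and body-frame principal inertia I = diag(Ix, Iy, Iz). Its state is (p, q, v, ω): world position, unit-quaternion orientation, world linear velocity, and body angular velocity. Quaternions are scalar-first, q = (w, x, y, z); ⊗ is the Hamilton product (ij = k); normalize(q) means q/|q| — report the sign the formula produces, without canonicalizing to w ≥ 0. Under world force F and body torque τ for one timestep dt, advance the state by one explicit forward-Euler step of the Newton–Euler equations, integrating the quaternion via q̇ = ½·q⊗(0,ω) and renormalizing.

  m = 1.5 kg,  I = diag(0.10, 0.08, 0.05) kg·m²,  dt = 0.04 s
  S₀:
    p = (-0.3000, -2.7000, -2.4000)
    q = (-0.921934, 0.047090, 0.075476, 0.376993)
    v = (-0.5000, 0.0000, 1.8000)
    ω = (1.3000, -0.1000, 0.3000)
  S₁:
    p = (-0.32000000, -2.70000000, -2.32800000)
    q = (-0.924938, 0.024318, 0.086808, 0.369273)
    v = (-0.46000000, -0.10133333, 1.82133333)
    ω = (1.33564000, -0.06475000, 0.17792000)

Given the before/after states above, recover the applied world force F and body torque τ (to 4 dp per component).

F = (1.5000, -3.8000, 0.8000)
τ = (0.0900, 0.0900, -0.1500)

v₁ − v₀ = (0.04000000, -0.10133333, 0.02133333)
applied force F = (1.5000, -3.8000, 0.8000)
Δω = ω₁−ω₀ = (0.03564000, 0.03525000, -0.12208000)
precession coupling = (0.0009, 0.0195, 0.0026)
τ = I·(Δω/dt) + ω₀×(Iω₀) = (0.0900, 0.0900, -0.1500)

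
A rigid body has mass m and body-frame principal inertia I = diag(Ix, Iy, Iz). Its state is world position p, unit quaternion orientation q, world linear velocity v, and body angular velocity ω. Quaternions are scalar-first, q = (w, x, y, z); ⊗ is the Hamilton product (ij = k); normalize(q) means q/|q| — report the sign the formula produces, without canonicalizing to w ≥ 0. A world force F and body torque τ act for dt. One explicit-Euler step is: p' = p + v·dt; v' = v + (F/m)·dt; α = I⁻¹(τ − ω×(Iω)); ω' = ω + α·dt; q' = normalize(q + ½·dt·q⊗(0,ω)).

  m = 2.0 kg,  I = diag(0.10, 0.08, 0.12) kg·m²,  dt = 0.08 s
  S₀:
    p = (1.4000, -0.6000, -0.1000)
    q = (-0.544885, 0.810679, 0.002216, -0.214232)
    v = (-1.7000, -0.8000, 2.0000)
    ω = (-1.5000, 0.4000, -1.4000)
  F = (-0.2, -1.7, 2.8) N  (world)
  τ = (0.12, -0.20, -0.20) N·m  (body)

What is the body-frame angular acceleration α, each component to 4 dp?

α = (1.4240, -1.9750, -1.7667)

ω×(Iω) gyroscopic = (-0.0224, -0.0420, 0.0120)
(τ − ω×Iω)/I = (1.4240, -1.9750, -1.7667)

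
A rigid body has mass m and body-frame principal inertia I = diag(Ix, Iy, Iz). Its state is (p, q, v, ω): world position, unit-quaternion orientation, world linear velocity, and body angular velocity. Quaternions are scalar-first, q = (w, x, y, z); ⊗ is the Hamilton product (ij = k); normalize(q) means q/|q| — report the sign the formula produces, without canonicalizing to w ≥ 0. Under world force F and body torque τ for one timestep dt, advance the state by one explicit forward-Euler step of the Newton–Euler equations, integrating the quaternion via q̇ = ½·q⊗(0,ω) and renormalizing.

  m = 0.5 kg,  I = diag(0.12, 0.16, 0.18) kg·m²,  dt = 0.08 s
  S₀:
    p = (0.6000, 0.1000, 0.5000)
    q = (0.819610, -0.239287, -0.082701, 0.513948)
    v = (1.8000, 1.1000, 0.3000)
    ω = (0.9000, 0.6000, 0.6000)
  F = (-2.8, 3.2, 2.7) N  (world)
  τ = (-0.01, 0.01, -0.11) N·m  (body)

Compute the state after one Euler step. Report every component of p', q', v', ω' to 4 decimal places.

linear accel F/m = (-5.6000, 6.4000, 5.4000)
p + v·dt = (0.7440, 0.1880, 0.5240)
v + (F/m)dt = (1.3520, 1.6120, 0.7320)
α = I⁻¹(τ − ω×Iω) = (-0.1433, 0.2650, -0.7311)
ω' = ω + α·dt = (0.8885, 0.6212, 0.5415)
q⊗(0,ω) = (-0.0433899, 0.3796596, 1.0978914, 0.4226247)
q + ½dt·q⊗(0,ω), renormalized = (0.8169, -0.2238, -0.0387, 0.5302)

p' = (0.7440, 0.1880, 0.5240)
q' = (0.8169, -0.2238, -0.0387, 0.5302)
v' = (1.3520, 1.6120, 0.7320)
ω' = (0.8885, 0.6212, 0.5415)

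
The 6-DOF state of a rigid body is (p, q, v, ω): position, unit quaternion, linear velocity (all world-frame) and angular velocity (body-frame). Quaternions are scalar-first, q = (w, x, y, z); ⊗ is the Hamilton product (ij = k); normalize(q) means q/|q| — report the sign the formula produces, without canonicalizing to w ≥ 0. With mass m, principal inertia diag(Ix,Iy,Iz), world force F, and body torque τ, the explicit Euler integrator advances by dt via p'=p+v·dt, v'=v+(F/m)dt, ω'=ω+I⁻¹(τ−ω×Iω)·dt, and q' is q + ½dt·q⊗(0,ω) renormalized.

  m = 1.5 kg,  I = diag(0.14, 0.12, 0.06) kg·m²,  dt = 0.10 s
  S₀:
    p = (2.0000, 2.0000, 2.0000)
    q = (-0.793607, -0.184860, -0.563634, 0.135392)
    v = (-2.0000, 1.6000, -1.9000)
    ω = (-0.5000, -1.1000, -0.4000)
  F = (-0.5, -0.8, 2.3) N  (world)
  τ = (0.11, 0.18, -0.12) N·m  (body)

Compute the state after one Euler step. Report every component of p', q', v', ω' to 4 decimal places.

p' = (1.8000, 2.1600, 1.8100)
q' = (-0.8249, -0.1460, -0.5260, 0.1470)
v' = (-2.0333, 1.5467, -1.7467)
ω' = (-0.4026, -0.9633, -0.5817)

gyro term ω×Iω = (-0.0264, 0.0160, -0.0110)
α = I⁻¹(τ − ω×Iω) = (0.9743, 1.3667, -1.8167)
ω' = ω + α·dt = (-0.4026, -0.9633, -0.5817)
Hamilton product q⊗(0,ω) = (-0.6582706, 0.7711883, 0.7313277, 0.2389718)
q' = normalize(q + ½dt·q⊗(0,ω)) = (-0.8249, -0.1460, -0.5260, 0.1470)
new position p' = (1.8000, 2.1600, 1.8100)
v + (F/m)dt = (-2.0333, 1.5467, -1.7467)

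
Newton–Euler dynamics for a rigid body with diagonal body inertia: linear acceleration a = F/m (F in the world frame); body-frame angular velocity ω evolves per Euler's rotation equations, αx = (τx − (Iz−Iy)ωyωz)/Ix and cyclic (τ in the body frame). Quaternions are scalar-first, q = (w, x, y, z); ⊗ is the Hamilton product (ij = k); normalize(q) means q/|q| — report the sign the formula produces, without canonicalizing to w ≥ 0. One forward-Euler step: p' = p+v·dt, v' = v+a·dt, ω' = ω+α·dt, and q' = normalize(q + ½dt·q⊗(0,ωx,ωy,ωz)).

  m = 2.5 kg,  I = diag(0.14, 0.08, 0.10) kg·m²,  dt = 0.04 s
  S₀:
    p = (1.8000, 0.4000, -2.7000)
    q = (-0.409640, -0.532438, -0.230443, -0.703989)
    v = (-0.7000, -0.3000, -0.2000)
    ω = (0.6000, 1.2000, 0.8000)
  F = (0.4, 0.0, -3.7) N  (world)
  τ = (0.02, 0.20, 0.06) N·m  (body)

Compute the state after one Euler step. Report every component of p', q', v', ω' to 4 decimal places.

precession coupling ω×(Iω) = (0.0192, 0.0192, -0.0432)
angular accel α = (0.0057, 2.2600, 1.0320)
new body rate ω' = (0.6002, 1.2904, 0.8413)
Hamilton product q⊗(0,ω) = (1.1591856, 0.4146484, -0.4880110, -0.8283718)
updated quaternion q' = (-0.3863, -0.5239, -0.2401, -0.7202)
p' = p + v·dt = (1.7720, 0.3880, -2.7080)
new velocity v' = (-0.6936, -0.3000, -0.2592)

p' = (1.7720, 0.3880, -2.7080)
q' = (-0.3863, -0.5239, -0.2401, -0.7202)
v' = (-0.6936, -0.3000, -0.2592)
ω' = (0.6002, 1.2904, 0.8413)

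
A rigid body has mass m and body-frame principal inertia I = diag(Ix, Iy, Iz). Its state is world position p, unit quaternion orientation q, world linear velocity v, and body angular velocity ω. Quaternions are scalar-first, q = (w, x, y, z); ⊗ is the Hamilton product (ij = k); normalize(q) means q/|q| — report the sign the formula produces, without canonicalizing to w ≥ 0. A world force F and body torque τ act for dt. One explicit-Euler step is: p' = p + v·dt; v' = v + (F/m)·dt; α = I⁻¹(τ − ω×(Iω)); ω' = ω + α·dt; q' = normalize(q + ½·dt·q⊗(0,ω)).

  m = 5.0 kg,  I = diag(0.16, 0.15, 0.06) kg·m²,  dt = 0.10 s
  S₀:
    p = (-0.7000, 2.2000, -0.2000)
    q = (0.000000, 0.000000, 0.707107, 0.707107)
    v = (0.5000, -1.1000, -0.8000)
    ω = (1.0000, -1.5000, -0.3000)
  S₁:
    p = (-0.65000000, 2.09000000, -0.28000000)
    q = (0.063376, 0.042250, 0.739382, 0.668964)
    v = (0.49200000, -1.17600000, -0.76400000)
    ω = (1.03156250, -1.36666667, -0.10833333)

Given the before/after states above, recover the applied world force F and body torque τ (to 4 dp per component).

Δv = v₁−v₀ = (-0.00800000, -0.07600000, 0.03600000)
m·(v₁−v₀)/dt = (-0.4000, -3.8000, 1.8000)
Δω = ω₁−ω₀ = (0.03156250, 0.13333333, 0.19166667)
τ = I·(Δω/dt) + ω₀×(Iω₀) = (0.0100, 0.1700, 0.1300)

F = (-0.4000, -3.8000, 1.8000)
τ = (0.0100, 0.1700, 0.1300)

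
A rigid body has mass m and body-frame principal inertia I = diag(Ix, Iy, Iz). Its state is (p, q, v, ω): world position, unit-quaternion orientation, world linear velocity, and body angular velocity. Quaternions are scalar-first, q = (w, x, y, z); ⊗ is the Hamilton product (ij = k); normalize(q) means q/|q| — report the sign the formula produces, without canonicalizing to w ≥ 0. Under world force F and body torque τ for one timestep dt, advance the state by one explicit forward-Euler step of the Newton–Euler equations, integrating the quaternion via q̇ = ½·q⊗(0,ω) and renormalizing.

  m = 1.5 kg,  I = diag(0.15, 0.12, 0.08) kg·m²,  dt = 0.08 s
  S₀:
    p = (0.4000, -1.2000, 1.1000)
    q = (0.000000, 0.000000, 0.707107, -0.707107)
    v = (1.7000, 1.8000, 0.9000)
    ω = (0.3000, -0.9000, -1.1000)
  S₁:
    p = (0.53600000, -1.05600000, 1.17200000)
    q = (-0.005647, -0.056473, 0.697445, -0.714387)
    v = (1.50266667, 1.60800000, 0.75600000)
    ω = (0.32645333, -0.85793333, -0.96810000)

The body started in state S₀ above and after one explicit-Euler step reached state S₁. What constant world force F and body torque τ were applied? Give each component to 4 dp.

F = (-3.7000, -3.6000, -2.7000)
τ = (0.0100, 0.0400, 0.1400)

rate change Δω = (0.02645333, 0.04206667, 0.13190000)
I·α + gyro = (0.0100, 0.0400, 0.1400)
Δv = v₁−v₀ = (-0.19733333, -0.19200000, -0.14400000)
m·(v₁−v₀)/dt = (-3.7000, -3.6000, -2.7000)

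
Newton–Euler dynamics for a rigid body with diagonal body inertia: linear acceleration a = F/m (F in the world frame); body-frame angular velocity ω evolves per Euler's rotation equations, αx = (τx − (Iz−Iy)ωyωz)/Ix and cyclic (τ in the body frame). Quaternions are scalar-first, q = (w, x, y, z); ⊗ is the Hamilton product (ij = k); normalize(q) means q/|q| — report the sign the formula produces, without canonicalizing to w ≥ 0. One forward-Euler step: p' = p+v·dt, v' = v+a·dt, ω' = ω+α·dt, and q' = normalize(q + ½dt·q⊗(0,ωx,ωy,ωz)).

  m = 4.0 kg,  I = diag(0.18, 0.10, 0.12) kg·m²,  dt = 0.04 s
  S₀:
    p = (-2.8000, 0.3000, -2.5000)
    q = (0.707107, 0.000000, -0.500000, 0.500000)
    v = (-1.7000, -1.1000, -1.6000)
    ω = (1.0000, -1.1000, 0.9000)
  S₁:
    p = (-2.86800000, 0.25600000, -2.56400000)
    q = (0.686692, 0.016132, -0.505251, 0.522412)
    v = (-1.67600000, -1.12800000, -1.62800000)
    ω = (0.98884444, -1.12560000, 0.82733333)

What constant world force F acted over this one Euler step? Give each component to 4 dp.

velocity change Δv = (0.02400000, -0.02800000, -0.02800000)
applied force F = (2.4000, -2.8000, -2.8000)

F = (2.4000, -2.8000, -2.8000)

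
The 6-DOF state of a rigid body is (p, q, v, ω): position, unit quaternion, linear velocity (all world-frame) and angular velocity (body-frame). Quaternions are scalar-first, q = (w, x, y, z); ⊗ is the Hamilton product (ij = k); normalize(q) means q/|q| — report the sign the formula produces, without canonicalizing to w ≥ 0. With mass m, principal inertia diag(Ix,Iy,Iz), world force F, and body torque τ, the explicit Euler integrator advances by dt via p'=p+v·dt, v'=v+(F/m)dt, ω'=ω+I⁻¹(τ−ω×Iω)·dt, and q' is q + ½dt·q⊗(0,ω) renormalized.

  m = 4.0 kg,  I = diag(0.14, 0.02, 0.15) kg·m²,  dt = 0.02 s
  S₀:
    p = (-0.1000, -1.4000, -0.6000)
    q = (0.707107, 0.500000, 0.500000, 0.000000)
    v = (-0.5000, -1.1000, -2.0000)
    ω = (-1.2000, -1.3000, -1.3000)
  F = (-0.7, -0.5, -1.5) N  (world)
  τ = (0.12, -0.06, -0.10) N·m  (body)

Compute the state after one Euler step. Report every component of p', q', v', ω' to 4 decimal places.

(τ − ω×Iω)/I = (-0.7121, -2.2200, 0.5813)
new body rate ω' = (-1.2142, -1.3444, -1.2884)
2q̇ = q⊗(0,ω) = (1.2500000, -1.4985284, -0.2692391, -0.9692391)
q' = normalize(q + ½dt·q⊗(0,ω)) = (0.7194, 0.4849, 0.4972, -0.0097)
new position p' = (-0.1100, -1.4220, -0.6400)
v' = v + a·dt = (-0.5035, -1.1025, -2.0075)

p' = (-0.1100, -1.4220, -0.6400)
q' = (0.7194, 0.4849, 0.4972, -0.0097)
v' = (-0.5035, -1.1025, -2.0075)
ω' = (-1.2142, -1.3444, -1.2884)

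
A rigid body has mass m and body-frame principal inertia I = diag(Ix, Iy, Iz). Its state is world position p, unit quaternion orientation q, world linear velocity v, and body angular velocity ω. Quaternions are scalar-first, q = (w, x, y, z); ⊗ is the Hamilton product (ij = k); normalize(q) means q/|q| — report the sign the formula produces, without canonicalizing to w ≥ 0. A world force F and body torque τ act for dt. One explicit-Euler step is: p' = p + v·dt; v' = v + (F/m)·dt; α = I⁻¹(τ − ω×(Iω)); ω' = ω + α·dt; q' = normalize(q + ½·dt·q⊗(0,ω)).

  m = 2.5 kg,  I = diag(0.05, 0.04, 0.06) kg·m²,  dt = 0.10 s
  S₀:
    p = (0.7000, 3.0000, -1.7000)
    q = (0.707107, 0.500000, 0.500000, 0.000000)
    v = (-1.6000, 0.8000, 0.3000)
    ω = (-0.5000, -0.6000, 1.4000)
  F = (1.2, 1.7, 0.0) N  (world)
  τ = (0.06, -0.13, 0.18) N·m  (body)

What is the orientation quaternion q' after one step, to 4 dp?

q' = (0.7323, 0.5157, 0.4424, 0.0468)

2q̇ = q⊗(0,ω) = (0.5500000, 0.3464465, -1.1242642, 0.9399498)
q' = normalize(q + ½dt·q⊗(0,ω)) = (0.7323, 0.5157, 0.4424, 0.0468)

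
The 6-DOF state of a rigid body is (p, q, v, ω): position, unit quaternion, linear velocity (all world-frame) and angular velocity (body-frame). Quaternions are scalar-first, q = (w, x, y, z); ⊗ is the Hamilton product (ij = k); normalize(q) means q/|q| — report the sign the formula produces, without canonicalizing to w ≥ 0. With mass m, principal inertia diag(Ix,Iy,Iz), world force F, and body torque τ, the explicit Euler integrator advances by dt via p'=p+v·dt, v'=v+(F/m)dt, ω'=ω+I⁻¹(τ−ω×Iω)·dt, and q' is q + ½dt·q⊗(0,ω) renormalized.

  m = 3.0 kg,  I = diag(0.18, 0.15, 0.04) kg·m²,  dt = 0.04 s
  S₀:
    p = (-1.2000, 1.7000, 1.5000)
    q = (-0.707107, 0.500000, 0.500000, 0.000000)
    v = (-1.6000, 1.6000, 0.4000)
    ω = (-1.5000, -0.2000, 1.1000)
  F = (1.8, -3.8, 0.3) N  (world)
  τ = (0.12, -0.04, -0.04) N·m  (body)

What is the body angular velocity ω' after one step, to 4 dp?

ω' = (-1.4787, -0.1491, 1.0690)

ω×(Iω) gyroscopic = (0.0242, -0.2310, -0.0090)
α = I⁻¹(τ − ω×Iω) = (0.5322, 1.2733, -0.7750)
ω' = ω + α·dt = (-1.4787, -0.1491, 1.0690)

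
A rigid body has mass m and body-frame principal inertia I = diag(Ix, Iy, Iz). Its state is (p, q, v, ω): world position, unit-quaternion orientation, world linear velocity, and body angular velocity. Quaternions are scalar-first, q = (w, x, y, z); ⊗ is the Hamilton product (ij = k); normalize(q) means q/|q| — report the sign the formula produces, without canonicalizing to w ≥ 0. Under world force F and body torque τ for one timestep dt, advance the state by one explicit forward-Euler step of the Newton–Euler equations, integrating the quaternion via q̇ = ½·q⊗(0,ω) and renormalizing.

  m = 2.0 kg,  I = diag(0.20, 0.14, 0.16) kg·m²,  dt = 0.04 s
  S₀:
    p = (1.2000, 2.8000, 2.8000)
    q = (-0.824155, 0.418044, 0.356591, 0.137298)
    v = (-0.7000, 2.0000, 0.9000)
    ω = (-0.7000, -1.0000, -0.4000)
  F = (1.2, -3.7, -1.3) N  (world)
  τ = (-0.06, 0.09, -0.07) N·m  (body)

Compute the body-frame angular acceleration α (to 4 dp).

gyro term ω×Iω = (0.0080, 0.0112, -0.0420)
(τ − ω×Iω)/I = (-0.3400, 0.5629, -0.1750)

α = (-0.3400, 0.5629, -0.1750)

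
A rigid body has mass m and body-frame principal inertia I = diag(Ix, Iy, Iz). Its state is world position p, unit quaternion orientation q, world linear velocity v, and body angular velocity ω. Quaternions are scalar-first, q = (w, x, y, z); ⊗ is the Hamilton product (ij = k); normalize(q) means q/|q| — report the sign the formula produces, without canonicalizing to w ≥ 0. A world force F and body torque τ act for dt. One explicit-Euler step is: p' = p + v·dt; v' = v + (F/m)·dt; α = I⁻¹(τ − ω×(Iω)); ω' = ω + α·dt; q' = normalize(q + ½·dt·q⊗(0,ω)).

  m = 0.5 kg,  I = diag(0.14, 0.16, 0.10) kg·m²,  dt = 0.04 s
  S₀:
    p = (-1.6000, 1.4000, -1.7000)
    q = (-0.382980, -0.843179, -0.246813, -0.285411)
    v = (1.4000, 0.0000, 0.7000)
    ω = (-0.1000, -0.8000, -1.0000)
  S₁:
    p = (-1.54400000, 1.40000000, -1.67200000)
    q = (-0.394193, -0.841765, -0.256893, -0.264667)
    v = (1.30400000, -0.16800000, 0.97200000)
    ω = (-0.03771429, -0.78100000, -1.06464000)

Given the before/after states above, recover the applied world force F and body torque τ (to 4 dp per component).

velocity change Δv = (-0.09600000, -0.16800000, 0.27200000)
F = m·Δv/dt = (-1.2000, -2.1000, 3.4000)
ω₁ − ω₀ = (0.06228571, 0.01900000, -0.06464000)
precession coupling = (-0.0480, 0.0040, 0.0016)
applied torque τ = (0.1700, 0.0800, -0.1600)

F = (-1.2000, -2.1000, 3.4000)
τ = (0.1700, 0.0800, -0.1600)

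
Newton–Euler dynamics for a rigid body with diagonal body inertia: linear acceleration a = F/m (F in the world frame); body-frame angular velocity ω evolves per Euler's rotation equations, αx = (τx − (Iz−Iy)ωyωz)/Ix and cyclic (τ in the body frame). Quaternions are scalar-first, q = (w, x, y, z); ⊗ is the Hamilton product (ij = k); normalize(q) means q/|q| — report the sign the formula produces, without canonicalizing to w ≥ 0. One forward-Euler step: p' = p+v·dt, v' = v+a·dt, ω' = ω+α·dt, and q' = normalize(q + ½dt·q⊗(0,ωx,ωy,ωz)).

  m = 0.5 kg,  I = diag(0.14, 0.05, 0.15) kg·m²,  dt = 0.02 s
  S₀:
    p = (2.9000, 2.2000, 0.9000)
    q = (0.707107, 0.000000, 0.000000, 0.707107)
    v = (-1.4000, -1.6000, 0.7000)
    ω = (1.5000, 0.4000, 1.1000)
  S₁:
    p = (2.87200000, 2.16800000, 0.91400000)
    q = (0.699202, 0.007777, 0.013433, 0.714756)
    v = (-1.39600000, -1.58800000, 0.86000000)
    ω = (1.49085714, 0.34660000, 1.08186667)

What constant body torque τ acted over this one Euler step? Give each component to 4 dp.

τ = (-0.0200, -0.1500, -0.1900)

ω₁ − ω₀ = (-0.00914286, -0.05340000, -0.01813333)
precession coupling = (0.0440, -0.0165, -0.0540)
τ = I·(Δω/dt) + ω₀×(Iω₀) = (-0.0200, -0.1500, -0.1900)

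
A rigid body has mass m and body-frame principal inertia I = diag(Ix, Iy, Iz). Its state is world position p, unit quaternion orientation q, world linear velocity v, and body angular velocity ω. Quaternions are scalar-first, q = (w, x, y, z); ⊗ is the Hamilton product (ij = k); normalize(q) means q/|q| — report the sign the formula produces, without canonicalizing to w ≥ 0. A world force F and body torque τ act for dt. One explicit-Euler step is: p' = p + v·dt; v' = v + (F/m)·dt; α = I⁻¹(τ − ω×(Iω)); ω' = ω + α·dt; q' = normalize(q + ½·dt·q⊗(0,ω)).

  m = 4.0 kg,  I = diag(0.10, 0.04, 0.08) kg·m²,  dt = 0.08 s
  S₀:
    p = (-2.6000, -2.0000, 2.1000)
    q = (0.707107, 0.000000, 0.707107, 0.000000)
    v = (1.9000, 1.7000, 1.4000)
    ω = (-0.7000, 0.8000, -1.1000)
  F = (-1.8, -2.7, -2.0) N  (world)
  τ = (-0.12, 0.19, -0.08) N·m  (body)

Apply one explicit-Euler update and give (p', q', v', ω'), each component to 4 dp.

p' = (-2.4480, -1.8640, 2.2120)
q' = (0.6832, -0.0508, 0.7284, -0.0113)
v' = (1.8640, 1.6460, 1.3600)
ω' = (-0.7678, 1.1492, -1.2136)

p' = p + v·dt = (-2.4480, -1.8640, 2.2120)
v + (F/m)dt = (1.8640, 1.6460, 1.3600)
precession coupling ω×(Iω) = (-0.0352, 0.0154, 0.0336)
α = I⁻¹(τ − ω×Iω) = (-0.8480, 4.3650, -1.4200)
new body rate ω' = (-0.7678, 1.1492, -1.2136)
Hamilton product q⊗(0,ω) = (-0.5656856, -1.2727926, 0.5656856, -0.2828428)
q + ½dt·q⊗(0,ω), renormalized = (0.6832, -0.0508, 0.7284, -0.0113)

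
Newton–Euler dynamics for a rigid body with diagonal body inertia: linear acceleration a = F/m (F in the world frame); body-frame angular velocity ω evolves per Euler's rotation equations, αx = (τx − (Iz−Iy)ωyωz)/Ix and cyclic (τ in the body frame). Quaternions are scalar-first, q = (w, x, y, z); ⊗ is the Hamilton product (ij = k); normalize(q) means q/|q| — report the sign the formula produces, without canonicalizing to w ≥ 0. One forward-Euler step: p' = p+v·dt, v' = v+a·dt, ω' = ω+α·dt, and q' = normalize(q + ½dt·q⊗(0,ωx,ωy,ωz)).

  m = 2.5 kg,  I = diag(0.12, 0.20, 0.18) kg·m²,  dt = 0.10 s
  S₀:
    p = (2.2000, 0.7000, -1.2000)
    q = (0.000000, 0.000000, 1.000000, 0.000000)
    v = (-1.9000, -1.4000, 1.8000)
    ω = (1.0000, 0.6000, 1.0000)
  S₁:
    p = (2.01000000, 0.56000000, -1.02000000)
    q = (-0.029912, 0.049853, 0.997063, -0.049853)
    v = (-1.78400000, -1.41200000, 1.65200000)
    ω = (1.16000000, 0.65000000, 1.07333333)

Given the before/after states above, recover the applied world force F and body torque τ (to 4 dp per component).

Δω = ω₁−ω₀ = (0.16000000, 0.05000000, 0.07333333)
ω₀×(Iω₀) = (-0.0120, -0.0600, 0.0480)
applied torque τ = (0.1800, 0.0400, 0.1800)
velocity change Δv = (0.11600000, -0.01200000, -0.14800000)
applied force F = (2.9000, -0.3000, -3.7000)

F = (2.9000, -0.3000, -3.7000)
τ = (0.1800, 0.0400, 0.1800)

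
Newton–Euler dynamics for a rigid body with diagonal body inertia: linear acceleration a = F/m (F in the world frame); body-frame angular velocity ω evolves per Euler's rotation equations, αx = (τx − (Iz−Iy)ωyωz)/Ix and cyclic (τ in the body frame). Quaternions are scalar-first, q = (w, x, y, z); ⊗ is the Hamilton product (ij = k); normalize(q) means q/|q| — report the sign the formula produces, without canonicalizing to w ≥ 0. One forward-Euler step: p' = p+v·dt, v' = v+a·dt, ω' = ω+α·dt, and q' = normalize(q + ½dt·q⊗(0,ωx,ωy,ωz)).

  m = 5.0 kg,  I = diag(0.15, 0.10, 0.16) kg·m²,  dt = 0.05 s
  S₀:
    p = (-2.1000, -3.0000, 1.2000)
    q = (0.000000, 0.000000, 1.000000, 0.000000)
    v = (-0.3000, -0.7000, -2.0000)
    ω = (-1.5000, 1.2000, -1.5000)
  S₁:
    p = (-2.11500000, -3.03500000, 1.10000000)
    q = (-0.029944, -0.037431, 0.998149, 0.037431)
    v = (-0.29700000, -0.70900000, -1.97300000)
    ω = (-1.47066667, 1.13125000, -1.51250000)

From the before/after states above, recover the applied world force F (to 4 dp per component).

F = (0.3000, -0.9000, 2.7000)

Δv = v₁−v₀ = (0.00300000, -0.00900000, 0.02700000)
F = m·Δv/dt = (0.3000, -0.9000, 2.7000)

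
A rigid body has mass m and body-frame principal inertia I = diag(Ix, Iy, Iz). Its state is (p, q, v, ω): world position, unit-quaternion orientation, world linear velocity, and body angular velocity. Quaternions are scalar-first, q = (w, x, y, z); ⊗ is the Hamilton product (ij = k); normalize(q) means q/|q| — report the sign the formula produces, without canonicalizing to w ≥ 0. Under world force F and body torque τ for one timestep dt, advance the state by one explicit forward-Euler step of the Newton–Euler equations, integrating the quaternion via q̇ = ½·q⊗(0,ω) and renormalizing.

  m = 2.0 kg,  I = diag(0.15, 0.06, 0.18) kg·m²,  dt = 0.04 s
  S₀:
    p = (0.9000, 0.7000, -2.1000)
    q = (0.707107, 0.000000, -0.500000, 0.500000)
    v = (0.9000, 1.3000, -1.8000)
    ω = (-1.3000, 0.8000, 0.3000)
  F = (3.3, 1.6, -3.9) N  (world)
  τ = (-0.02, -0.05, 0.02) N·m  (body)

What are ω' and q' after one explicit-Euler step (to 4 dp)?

ω×(Iω) gyroscopic = (0.0288, 0.0117, 0.0936)
α = I⁻¹(τ − ω×Iω) = (-0.3253, -1.0283, -0.4089)
ω + α·dt = (-1.3130, 0.7589, 0.2836)
Hamilton product q⊗(0,ω) = (0.2500000, -1.4692391, -0.0843144, -0.4378679)
q' = normalize(q + ½dt·q⊗(0,ω)) = (0.7118, -0.0294, -0.5014, 0.4910)

ω' = (-1.3130, 0.7589, 0.2836)
q' = (0.7118, -0.0294, -0.5014, 0.4910)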